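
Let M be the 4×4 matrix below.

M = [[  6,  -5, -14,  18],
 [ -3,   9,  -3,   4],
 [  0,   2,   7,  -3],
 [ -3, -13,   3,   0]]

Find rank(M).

4

Row reduce to echelon form.
R2 ← R2 + (1/2)·R1: [0, 13/2, -10, 13]
R4 ← R4 + (1/2)·R1: [0, -31/2, -4, 9]
R3 ← R3 − (4/13)·R2: [0, 0, 131/13, -7]
R4 ← R4 + (31/13)·R2: [0, 0, -362/13, 40]
R4 ← R4 + (362/131)·R3: [0, 0, 0, 2706/131]
Echelon form has 4 nonzero rows, so rank(M) = 4.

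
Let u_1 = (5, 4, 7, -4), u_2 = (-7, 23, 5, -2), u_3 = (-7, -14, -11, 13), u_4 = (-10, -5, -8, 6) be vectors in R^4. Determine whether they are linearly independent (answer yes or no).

Form the matrix with these vectors as rows and row reduce.
R2 ← R2 + (7/5)·R1: [0, 143/5, 74/5, -38/5]
R3 ← R3 + (7/5)·R1: [0, -42/5, -6/5, 37/5]
R4 ← R4 + (2)·R1: [0, 3, 6, -2]
R3 ← R3 + (42/143)·R2: [0, 0, 450/143, 739/143]
R4 ← R4 − (15/143)·R2: [0, 0, 636/143, -172/143]
R4 ← R4 − (106/75)·R3: [0, 0, 0, -638/75]
4 nonzero rows, so the 4 vectors span a space of dimension 4.
Since 4 = 4, the vectors are linearly independent.

yes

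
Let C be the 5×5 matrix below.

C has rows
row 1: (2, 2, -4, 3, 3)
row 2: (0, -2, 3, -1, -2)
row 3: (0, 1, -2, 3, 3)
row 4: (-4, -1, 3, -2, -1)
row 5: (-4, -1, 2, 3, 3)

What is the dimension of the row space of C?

Row reduce to echelon form.
R4 ← R4 + (2)·R1: [0, 3, -5, 4, 5]
R5 ← R5 + (2)·R1: [0, 3, -6, 9, 9]
R3 ← R3 + (1/2)·R2: [0, 0, -1/2, 5/2, 2]
R4 ← R4 + (3/2)·R2: [0, 0, -1/2, 5/2, 2]
R5 ← R5 + (3/2)·R2: [0, 0, -3/2, 15/2, 6]
R4 ← R4 − R3: [0, 0, 0, 0, 0]
R5 ← R5 − (3)·R3: [0, 0, 0, 0, 0]
Echelon form has 3 nonzero rows, so rank(C) = 3.
The row space has dimension equal to the rank: 3.

3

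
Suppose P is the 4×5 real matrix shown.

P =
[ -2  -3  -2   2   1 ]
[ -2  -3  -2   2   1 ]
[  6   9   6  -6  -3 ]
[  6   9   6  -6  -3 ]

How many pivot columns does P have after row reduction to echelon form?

Row reduce to echelon form.
R2 ← R2 − R1: [0, 0, 0, 0, 0]
R3 ← R3 + (3)·R1: [0, 0, 0, 0, 0]
R4 ← R4 + (3)·R1: [0, 0, 0, 0, 0]
Echelon form has 1 nonzero row, so rank(P) = 1.
Each nonzero row contributes one pivot column: 1 pivot columns.

1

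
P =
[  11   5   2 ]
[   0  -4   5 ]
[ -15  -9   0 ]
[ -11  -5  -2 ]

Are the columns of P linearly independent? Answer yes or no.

no

Row reduce P to echelon form.
R3 ← R3 + (15/11)·R1: [0, -24/11, 30/11]
R4 ← R4 + R1: [0, 0, 0]
R3 ← R3 − (6/11)·R2: [0, 0, 0]
2 pivots among 3 columns.
Only 2 < 3 pivot columns, so the columns are linearly dependent.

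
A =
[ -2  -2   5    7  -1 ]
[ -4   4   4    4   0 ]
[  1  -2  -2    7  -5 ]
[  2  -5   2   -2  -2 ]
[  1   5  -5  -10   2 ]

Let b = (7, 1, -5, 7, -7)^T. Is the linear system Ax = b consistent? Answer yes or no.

Row reduce the augmented matrix [A | b].
R2 ← R2 − (2)·R1: [0, 8, -6, -10, 2, -13]
R3 ← R3 + (1/2)·R1: [0, -3, 1/2, 21/2, -11/2, -3/2]
R4 ← R4 + R1: [0, -7, 7, 5, -3, 14]
R5 ← R5 + (1/2)·R1: [0, 4, -5/2, -13/2, 3/2, -7/2]
R3 ← R3 + (3/8)·R2: [0, 0, -7/4, 27/4, -19/4, -51/8]
R4 ← R4 + (7/8)·R2: [0, 0, 7/4, -15/4, -5/4, 21/8]
R5 ← R5 − (1/2)·R2: [0, 0, 1/2, -3/2, 1/2, 3]
R4 ← R4 + R3: [0, 0, 0, 3, -6, -15/4]
R5 ← R5 + (2/7)·R3: [0, 0, 0, 3/7, -6/7, 33/28]
R5 ← R5 − (1/7)·R4: [0, 0, 0, 0, 0, 12/7]
The echelon form has 5 nonzero rows; the last pivot sits in the augmented column, so rank(A) = 4 but rank([A|b]) = 5.
Since the ranks differ, the system is inconsistent.

no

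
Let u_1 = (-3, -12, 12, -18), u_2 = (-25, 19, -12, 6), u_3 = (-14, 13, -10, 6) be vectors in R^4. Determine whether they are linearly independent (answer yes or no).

Form the matrix with these vectors as rows and row reduce.
R2 ← R2 − (25/3)·R1: [0, 119, -112, 156]
R3 ← R3 − (14/3)·R1: [0, 69, -66, 90]
R3 ← R3 − (69/119)·R2: [0, 0, -18/17, -54/119]
3 nonzero rows, so the 3 vectors span a space of dimension 3.
Since 3 = 3, the vectors are linearly independent.

yes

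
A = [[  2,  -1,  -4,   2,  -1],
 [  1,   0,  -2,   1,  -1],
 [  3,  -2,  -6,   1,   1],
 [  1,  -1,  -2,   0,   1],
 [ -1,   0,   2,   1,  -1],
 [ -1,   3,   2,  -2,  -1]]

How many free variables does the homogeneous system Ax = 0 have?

Row reduce to echelon form.
R2 ← R2 − (1/2)·R1: [0, 1/2, 0, 0, -1/2]
R3 ← R3 − (3/2)·R1: [0, -1/2, 0, -2, 5/2]
R4 ← R4 − (1/2)·R1: [0, -1/2, 0, -1, 3/2]
R5 ← R5 + (1/2)·R1: [0, -1/2, 0, 2, -3/2]
R6 ← R6 + (1/2)·R1: [0, 5/2, 0, -1, -3/2]
R3 ← R3 + R2: [0, 0, 0, -2, 2]
R4 ← R4 + R2: [0, 0, 0, -1, 1]
R5 ← R5 + R2: [0, 0, 0, 2, -2]
R6 ← R6 − (5)·R2: [0, 0, 0, -1, 1]
R4 ← R4 − (1/2)·R3: [0, 0, 0, 0, 0]
R5 ← R5 + R3: [0, 0, 0, 0, 0]
R6 ← R6 − (1/2)·R3: [0, 0, 0, 0, 0]
3 nonzero rows, so rank(A) = 3.
A has 5 columns; by rank–nullity, nullity = 5 − 3 = 2.

2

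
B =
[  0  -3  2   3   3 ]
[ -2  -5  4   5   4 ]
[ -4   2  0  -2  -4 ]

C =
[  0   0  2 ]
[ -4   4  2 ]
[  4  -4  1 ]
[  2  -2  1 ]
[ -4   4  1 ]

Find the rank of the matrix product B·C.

2

First compute BC:
[[ 14, -14,   2],
 [ 30, -30,  -1],
 [  4,  -4, -10]]
Now row reduce the product.
R2 ← R2 − (15/7)·R1: [0, 0, -37/7]
R3 ← R3 − (2/7)·R1: [0, 0, -74/7]
R3 ← R3 − (2)·R2: [0, 0, 0]
2 nonzero rows, so rank(BC) = 2.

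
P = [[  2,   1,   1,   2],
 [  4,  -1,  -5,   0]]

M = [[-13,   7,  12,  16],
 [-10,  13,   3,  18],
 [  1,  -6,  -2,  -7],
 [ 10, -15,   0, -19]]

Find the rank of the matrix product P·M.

First compute PM:
[[-15,  -9,  25,   5],
 [-47,  45,  55,  81]]
Now row reduce the product.
R2 ← R2 − (47/15)·R1: [0, 366/5, -70/3, 196/3]
2 nonzero rows, so rank(PM) = 2.

2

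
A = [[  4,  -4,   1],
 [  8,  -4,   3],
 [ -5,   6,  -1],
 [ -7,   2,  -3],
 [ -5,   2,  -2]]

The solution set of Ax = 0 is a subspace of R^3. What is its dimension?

Row reduce to echelon form.
R2 ← R2 − (2)·R1: [0, 4, 1]
R3 ← R3 + (5/4)·R1: [0, 1, 1/4]
R4 ← R4 + (7/4)·R1: [0, -5, -5/4]
R5 ← R5 + (5/4)·R1: [0, -3, -3/4]
R3 ← R3 − (1/4)·R2: [0, 0, 0]
R4 ← R4 + (5/4)·R2: [0, 0, 0]
R5 ← R5 + (3/4)·R2: [0, 0, 0]
2 nonzero rows, so rank(A) = 2.
A has 3 columns; by rank–nullity, nullity = 3 − 2 = 1.

1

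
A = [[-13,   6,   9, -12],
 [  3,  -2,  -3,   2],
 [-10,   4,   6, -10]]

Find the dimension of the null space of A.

2

Row reduce to echelon form.
R2 ← R2 + (3/13)·R1: [0, -8/13, -12/13, -10/13]
R3 ← R3 − (10/13)·R1: [0, -8/13, -12/13, -10/13]
R3 ← R3 − R2: [0, 0, 0, 0]
2 nonzero rows, so rank(A) = 2.
A has 4 columns; by rank–nullity, nullity = 4 − 2 = 2.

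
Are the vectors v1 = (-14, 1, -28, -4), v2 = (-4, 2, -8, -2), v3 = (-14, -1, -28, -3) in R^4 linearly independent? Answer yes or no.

no

Form the matrix with these vectors as rows and row reduce.
R2 ← R2 − (2/7)·R1: [0, 12/7, 0, -6/7]
R3 ← R3 − R1: [0, -2, 0, 1]
R3 ← R3 + (7/6)·R2: [0, 0, 0, 0]
2 nonzero rows, so the 3 vectors span a space of dimension 2.
Since 2 < 3, the vectors are linearly dependent.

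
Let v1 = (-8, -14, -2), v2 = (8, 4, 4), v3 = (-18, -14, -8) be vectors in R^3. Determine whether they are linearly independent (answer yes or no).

Form the matrix with these vectors as rows and row reduce.
R2 ← R2 + R1: [0, -10, 2]
R3 ← R3 − (9/4)·R1: [0, 35/2, -7/2]
R3 ← R3 + (7/4)·R2: [0, 0, 0]
2 nonzero rows, so the 3 vectors span a space of dimension 2.
Since 2 < 3, the vectors are linearly dependent.

no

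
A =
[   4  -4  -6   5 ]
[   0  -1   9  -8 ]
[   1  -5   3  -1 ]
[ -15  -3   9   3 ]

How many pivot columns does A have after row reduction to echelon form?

Row reduce to echelon form.
R3 ← R3 − (1/4)·R1: [0, -4, 9/2, -9/4]
R4 ← R4 + (15/4)·R1: [0, -18, -27/2, 87/4]
R3 ← R3 − (4)·R2: [0, 0, -63/2, 119/4]
R4 ← R4 − (18)·R2: [0, 0, -351/2, 663/4]
R4 ← R4 − (39/7)·R3: [0, 0, 0, 0]
Echelon form has 3 nonzero rows, so rank(A) = 3.
Each nonzero row contributes one pivot column: 3 pivot columns.

3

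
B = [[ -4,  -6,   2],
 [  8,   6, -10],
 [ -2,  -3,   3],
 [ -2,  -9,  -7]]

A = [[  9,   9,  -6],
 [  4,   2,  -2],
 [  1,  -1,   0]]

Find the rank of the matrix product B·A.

2

First compute BA:
[[-58, -50,  36],
 [ 86,  94, -60],
 [-27, -27,  18],
 [-61, -29,  30]]
Now row reduce the product.
R2 ← R2 + (43/29)·R1: [0, 576/29, -192/29]
R3 ← R3 − (27/58)·R1: [0, -108/29, 36/29]
R4 ← R4 − (61/58)·R1: [0, 684/29, -228/29]
R3 ← R3 + (3/16)·R2: [0, 0, 0]
R4 ← R4 − (19/16)·R2: [0, 0, 0]
2 nonzero rows, so rank(BA) = 2.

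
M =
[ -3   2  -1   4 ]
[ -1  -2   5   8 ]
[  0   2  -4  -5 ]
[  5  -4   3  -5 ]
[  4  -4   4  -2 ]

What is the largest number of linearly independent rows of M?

Row reduce to echelon form.
R2 ← R2 − (1/3)·R1: [0, -8/3, 16/3, 20/3]
R4 ← R4 + (5/3)·R1: [0, -2/3, 4/3, 5/3]
R5 ← R5 + (4/3)·R1: [0, -4/3, 8/3, 10/3]
R3 ← R3 + (3/4)·R2: [0, 0, 0, 0]
R4 ← R4 − (1/4)·R2: [0, 0, 0, 0]
R5 ← R5 − (1/2)·R2: [0, 0, 0, 0]
Echelon form has 2 nonzero rows, so rank(M) = 2.
The rank gives the maximum number of linearly independent rows: 2.

2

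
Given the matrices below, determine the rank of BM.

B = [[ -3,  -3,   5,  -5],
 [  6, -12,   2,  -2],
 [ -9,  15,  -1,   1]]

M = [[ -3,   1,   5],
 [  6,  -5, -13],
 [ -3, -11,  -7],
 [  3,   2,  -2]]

2

First compute BM:
[[-39, -53,  -1],
 [-102,  40, 176],
 [123, -71, -235]]
Now row reduce the product.
R2 ← R2 − (34/13)·R1: [0, 2322/13, 2322/13]
R3 ← R3 + (41/13)·R1: [0, -3096/13, -3096/13]
R3 ← R3 + (4/3)·R2: [0, 0, 0]
2 nonzero rows, so rank(BM) = 2.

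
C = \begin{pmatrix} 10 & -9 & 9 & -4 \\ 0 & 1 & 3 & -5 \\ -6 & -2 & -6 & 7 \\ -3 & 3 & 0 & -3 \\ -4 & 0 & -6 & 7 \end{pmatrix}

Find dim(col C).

3

Row reduce to echelon form.
R3 ← R3 + (3/5)·R1: [0, -37/5, -3/5, 23/5]
R4 ← R4 + (3/10)·R1: [0, 3/10, 27/10, -21/5]
R5 ← R5 + (2/5)·R1: [0, -18/5, -12/5, 27/5]
R3 ← R3 + (37/5)·R2: [0, 0, 108/5, -162/5]
R4 ← R4 − (3/10)·R2: [0, 0, 9/5, -27/10]
R5 ← R5 + (18/5)·R2: [0, 0, 42/5, -63/5]
R4 ← R4 − (1/12)·R3: [0, 0, 0, 0]
R5 ← R5 − (7/18)·R3: [0, 0, 0, 0]
Echelon form has 3 nonzero rows, so rank(C) = 3.
The column space has dimension equal to the rank: 3.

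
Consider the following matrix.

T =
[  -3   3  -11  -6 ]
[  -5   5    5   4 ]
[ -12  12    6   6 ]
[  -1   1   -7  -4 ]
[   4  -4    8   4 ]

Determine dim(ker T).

2

Row reduce to echelon form.
R2 ← R2 − (5/3)·R1: [0, 0, 70/3, 14]
R3 ← R3 − (4)·R1: [0, 0, 50, 30]
R4 ← R4 − (1/3)·R1: [0, 0, -10/3, -2]
R5 ← R5 + (4/3)·R1: [0, 0, -20/3, -4]
R3 ← R3 − (15/7)·R2: [0, 0, 0, 0]
R4 ← R4 + (1/7)·R2: [0, 0, 0, 0]
R5 ← R5 + (2/7)·R2: [0, 0, 0, 0]
2 nonzero rows, so rank(T) = 2.
T has 4 columns; by rank–nullity, nullity = 4 − 2 = 2.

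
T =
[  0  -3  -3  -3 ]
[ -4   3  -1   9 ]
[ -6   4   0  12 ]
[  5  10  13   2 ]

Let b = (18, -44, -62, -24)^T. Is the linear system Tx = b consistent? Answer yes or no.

yes

Row reduce the augmented matrix [T | b].
Swap R1 ↔ R2
R3 ← R3 − (3/2)·R1: [0, -1/2, 3/2, -3/2, 4]
R4 ← R4 + (5/4)·R1: [0, 55/4, 47/4, 53/4, -79]
R3 ← R3 − (1/6)·R2: [0, 0, 2, -1, 1]
R4 ← R4 + (55/12)·R2: [0, 0, -2, -1/2, 7/2]
R4 ← R4 + R3: [0, 0, 0, -3/2, 9/2]
The echelon form has 4 nonzero rows, and every pivot lies in the first 4 columns, so rank(T) = rank([T|b]) = 4.
The system is consistent.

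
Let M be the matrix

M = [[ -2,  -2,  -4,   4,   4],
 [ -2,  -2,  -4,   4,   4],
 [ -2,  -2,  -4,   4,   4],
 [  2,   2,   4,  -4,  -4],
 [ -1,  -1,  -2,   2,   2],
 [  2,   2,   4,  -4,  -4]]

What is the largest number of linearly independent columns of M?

1

Row reduce to echelon form.
R2 ← R2 − R1: [0, 0, 0, 0, 0]
R3 ← R3 − R1: [0, 0, 0, 0, 0]
R4 ← R4 + R1: [0, 0, 0, 0, 0]
R5 ← R5 − (1/2)·R1: [0, 0, 0, 0, 0]
R6 ← R6 + R1: [0, 0, 0, 0, 0]
Echelon form has 1 nonzero row, so rank(M) = 1.
The rank gives the maximum number of linearly independent columns: 1.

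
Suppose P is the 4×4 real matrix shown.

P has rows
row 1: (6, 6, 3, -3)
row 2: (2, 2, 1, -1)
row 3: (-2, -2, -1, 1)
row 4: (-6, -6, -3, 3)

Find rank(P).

1

Row reduce to echelon form.
R2 ← R2 − (1/3)·R1: [0, 0, 0, 0]
R3 ← R3 + (1/3)·R1: [0, 0, 0, 0]
R4 ← R4 + R1: [0, 0, 0, 0]
Echelon form has 1 nonzero row, so rank(P) = 1.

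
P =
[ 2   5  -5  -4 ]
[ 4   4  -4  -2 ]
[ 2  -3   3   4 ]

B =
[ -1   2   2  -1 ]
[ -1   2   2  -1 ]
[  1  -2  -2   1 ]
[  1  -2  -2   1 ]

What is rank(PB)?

First compute PB:
[[-16,  32,  32, -16],
 [-14,  28,  28, -14],
 [  8, -16, -16,   8]]
Now row reduce the product.
R2 ← R2 − (7/8)·R1: [0, 0, 0, 0]
R3 ← R3 + (1/2)·R1: [0, 0, 0, 0]
1 nonzero row, so rank(PB) = 1.

1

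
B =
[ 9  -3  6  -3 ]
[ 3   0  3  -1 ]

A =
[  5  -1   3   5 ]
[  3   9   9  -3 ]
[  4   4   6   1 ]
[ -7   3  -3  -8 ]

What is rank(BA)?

First compute BA:
[[ 81, -21,  45,  84],
 [ 34,   6,  30,  26]]
Now row reduce the product.
R2 ← R2 − (34/81)·R1: [0, 400/27, 100/9, -250/27]
2 nonzero rows, so rank(BA) = 2.

2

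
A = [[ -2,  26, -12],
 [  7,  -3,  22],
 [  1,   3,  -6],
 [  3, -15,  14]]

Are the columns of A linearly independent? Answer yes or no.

Row reduce A to echelon form.
R2 ← R2 + (7/2)·R1: [0, 88, -20]
R3 ← R3 + (1/2)·R1: [0, 16, -12]
R4 ← R4 + (3/2)·R1: [0, 24, -4]
R3 ← R3 − (2/11)·R2: [0, 0, -92/11]
R4 ← R4 − (3/11)·R2: [0, 0, 16/11]
R4 ← R4 + (4/23)·R3: [0, 0, 0]
3 pivots among 3 columns.
Every column is a pivot column, so the columns are linearly independent.

yes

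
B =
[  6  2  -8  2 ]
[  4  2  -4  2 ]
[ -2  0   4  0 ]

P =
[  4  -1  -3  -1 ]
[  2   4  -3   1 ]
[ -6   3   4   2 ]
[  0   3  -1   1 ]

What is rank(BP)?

2

First compute BP:
[[ 76, -16, -58, -18],
 [ 44,  -2, -36,  -8],
 [-32,  14,  22,  10]]
Now row reduce the product.
R2 ← R2 − (11/19)·R1: [0, 138/19, -46/19, 46/19]
R3 ← R3 + (8/19)·R1: [0, 138/19, -46/19, 46/19]
R3 ← R3 − R2: [0, 0, 0, 0]
2 nonzero rows, so rank(BP) = 2.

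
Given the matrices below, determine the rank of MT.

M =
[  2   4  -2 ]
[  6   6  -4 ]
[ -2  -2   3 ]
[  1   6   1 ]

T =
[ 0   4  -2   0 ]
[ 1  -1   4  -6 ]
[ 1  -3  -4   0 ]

3

First compute MT:
[[  2,  10,  20, -24],
 [  2,  30,  28, -36],
 [  1, -15, -16,  12],
 [  7,  -5,  18, -36]]
Now row reduce the product.
R2 ← R2 − R1: [0, 20, 8, -12]
R3 ← R3 − (1/2)·R1: [0, -20, -26, 24]
R4 ← R4 − (7/2)·R1: [0, -40, -52, 48]
R3 ← R3 + R2: [0, 0, -18, 12]
R4 ← R4 + (2)·R2: [0, 0, -36, 24]
R4 ← R4 − (2)·R3: [0, 0, 0, 0]
3 nonzero rows, so rank(MT) = 3.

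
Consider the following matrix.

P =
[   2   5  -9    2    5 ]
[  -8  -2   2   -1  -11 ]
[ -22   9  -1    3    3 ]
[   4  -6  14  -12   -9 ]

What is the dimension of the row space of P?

Row reduce to echelon form.
R2 ← R2 + (4)·R1: [0, 18, -34, 7, 9]
R3 ← R3 + (11)·R1: [0, 64, -100, 25, 58]
R4 ← R4 − (2)·R1: [0, -16, 32, -16, -19]
R3 ← R3 − (32/9)·R2: [0, 0, 188/9, 1/9, 26]
R4 ← R4 + (8/9)·R2: [0, 0, 16/9, -88/9, -11]
R4 ← R4 − (4/47)·R3: [0, 0, 0, -460/47, -621/47]
Echelon form has 4 nonzero rows, so rank(P) = 4.
The row space has dimension equal to the rank: 4.

4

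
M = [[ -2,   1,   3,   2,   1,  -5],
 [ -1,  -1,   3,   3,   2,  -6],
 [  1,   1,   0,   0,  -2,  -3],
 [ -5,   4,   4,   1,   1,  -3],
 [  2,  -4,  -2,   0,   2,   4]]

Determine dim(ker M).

3

Row reduce to echelon form.
R2 ← R2 − (1/2)·R1: [0, -3/2, 3/2, 2, 3/2, -7/2]
R3 ← R3 + (1/2)·R1: [0, 3/2, 3/2, 1, -3/2, -11/2]
R4 ← R4 − (5/2)·R1: [0, 3/2, -7/2, -4, -3/2, 19/2]
R5 ← R5 + R1: [0, -3, 1, 2, 3, -1]
R3 ← R3 + R2: [0, 0, 3, 3, 0, -9]
R4 ← R4 + R2: [0, 0, -2, -2, 0, 6]
R5 ← R5 − (2)·R2: [0, 0, -2, -2, 0, 6]
R4 ← R4 + (2/3)·R3: [0, 0, 0, 0, 0, 0]
R5 ← R5 + (2/3)·R3: [0, 0, 0, 0, 0, 0]
3 nonzero rows, so rank(M) = 3.
M has 6 columns; by rank–nullity, nullity = 6 − 3 = 3.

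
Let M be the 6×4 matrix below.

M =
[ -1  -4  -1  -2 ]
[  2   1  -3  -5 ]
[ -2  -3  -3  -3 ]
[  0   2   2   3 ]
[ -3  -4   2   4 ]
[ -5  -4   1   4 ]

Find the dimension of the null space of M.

Row reduce to echelon form.
R2 ← R2 + (2)·R1: [0, -7, -5, -9]
R3 ← R3 − (2)·R1: [0, 5, -1, 1]
R5 ← R5 − (3)·R1: [0, 8, 5, 10]
R6 ← R6 − (5)·R1: [0, 16, 6, 14]
R3 ← R3 + (5/7)·R2: [0, 0, -32/7, -38/7]
R4 ← R4 + (2/7)·R2: [0, 0, 4/7, 3/7]
R5 ← R5 + (8/7)·R2: [0, 0, -5/7, -2/7]
R6 ← R6 + (16/7)·R2: [0, 0, -38/7, -46/7]
R4 ← R4 + (1/8)·R3: [0, 0, 0, -1/4]
R5 ← R5 − (5/32)·R3: [0, 0, 0, 9/16]
R6 ← R6 − (19/16)·R3: [0, 0, 0, -1/8]
R5 ← R5 + (9/4)·R4: [0, 0, 0, 0]
R6 ← R6 − (1/2)·R4: [0, 0, 0, 0]
4 nonzero rows, so rank(M) = 4.
M has 4 columns; by rank–nullity, nullity = 4 − 4 = 0.

0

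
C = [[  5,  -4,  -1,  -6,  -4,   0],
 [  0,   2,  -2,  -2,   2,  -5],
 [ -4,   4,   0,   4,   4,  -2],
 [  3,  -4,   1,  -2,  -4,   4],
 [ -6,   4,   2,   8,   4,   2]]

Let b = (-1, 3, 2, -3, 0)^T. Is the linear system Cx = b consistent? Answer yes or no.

Row reduce the augmented matrix [C | b].
R3 ← R3 + (4/5)·R1: [0, 4/5, -4/5, -4/5, 4/5, -2, 6/5]
R4 ← R4 − (3/5)·R1: [0, -8/5, 8/5, 8/5, -8/5, 4, -12/5]
R5 ← R5 + (6/5)·R1: [0, -4/5, 4/5, 4/5, -4/5, 2, -6/5]
R3 ← R3 − (2/5)·R2: [0, 0, 0, 0, 0, 0, 0]
R4 ← R4 + (4/5)·R2: [0, 0, 0, 0, 0, 0, 0]
R5 ← R5 + (2/5)·R2: [0, 0, 0, 0, 0, 0, 0]
The echelon form has 2 nonzero rows, and every pivot lies in the first 6 columns, so rank(C) = rank([C|b]) = 2.
The system is consistent.

yes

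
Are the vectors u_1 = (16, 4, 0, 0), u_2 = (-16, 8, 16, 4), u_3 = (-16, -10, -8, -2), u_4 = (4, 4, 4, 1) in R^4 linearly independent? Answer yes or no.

Form the matrix with these vectors as rows and row reduce.
R2 ← R2 + R1: [0, 12, 16, 4]
R3 ← R3 + R1: [0, -6, -8, -2]
R4 ← R4 − (1/4)·R1: [0, 3, 4, 1]
R3 ← R3 + (1/2)·R2: [0, 0, 0, 0]
R4 ← R4 − (1/4)·R2: [0, 0, 0, 0]
2 nonzero rows, so the 4 vectors span a space of dimension 2.
Since 2 < 4, the vectors are linearly dependent.

no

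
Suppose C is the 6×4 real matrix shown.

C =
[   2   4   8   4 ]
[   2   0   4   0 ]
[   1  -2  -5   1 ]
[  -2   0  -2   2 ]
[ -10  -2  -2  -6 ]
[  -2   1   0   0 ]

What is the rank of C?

4

Row reduce to echelon form.
R2 ← R2 − R1: [0, -4, -4, -4]
R3 ← R3 − (1/2)·R1: [0, -4, -9, -1]
R4 ← R4 + R1: [0, 4, 6, 6]
R5 ← R5 + (5)·R1: [0, 18, 38, 14]
R6 ← R6 + R1: [0, 5, 8, 4]
R3 ← R3 − R2: [0, 0, -5, 3]
R4 ← R4 + R2: [0, 0, 2, 2]
R5 ← R5 + (9/2)·R2: [0, 0, 20, -4]
R6 ← R6 + (5/4)·R2: [0, 0, 3, -1]
R4 ← R4 + (2/5)·R3: [0, 0, 0, 16/5]
R5 ← R5 + (4)·R3: [0, 0, 0, 8]
R6 ← R6 + (3/5)·R3: [0, 0, 0, 4/5]
R5 ← R5 − (5/2)·R4: [0, 0, 0, 0]
R6 ← R6 − (1/4)·R4: [0, 0, 0, 0]
Echelon form has 4 nonzero rows, so rank(C) = 4.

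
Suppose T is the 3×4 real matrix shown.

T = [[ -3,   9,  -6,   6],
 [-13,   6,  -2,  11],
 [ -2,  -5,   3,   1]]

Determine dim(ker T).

1

Row reduce to echelon form.
R2 ← R2 − (13/3)·R1: [0, -33, 24, -15]
R3 ← R3 − (2/3)·R1: [0, -11, 7, -3]
R3 ← R3 − (1/3)·R2: [0, 0, -1, 2]
3 nonzero rows, so rank(T) = 3.
T has 4 columns; by rank–nullity, nullity = 4 − 3 = 1.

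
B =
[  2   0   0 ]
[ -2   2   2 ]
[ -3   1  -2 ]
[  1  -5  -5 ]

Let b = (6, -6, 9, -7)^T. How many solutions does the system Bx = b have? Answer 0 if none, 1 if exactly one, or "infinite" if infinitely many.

0

Row reduce the augmented matrix [B | b].
R2 ← R2 + R1: [0, 2, 2, 0]
R3 ← R3 + (3/2)·R1: [0, 1, -2, 18]
R4 ← R4 − (1/2)·R1: [0, -5, -5, -10]
R3 ← R3 − (1/2)·R2: [0, 0, -3, 18]
R4 ← R4 + (5/2)·R2: [0, 0, 0, -10]
The echelon form has 4 nonzero rows; the last pivot sits in the augmented column, so rank(B) = 3 but rank([B|b]) = 4.
Since the ranks differ, the system is inconsistent.
It has no solutions.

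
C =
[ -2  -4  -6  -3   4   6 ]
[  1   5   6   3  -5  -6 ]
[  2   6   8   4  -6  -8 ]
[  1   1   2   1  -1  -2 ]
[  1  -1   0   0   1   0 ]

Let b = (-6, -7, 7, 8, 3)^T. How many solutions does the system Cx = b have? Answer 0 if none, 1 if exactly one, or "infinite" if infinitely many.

0

Row reduce the augmented matrix [C | b].
R2 ← R2 + (1/2)·R1: [0, 3, 3, 3/2, -3, -3, -10]
R3 ← R3 + R1: [0, 2, 2, 1, -2, -2, 1]
R4 ← R4 + (1/2)·R1: [0, -1, -1, -1/2, 1, 1, 5]
R5 ← R5 + (1/2)·R1: [0, -3, -3, -3/2, 3, 3, 0]
R3 ← R3 − (2/3)·R2: [0, 0, 0, 0, 0, 0, 23/3]
R4 ← R4 + (1/3)·R2: [0, 0, 0, 0, 0, 0, 5/3]
R5 ← R5 + R2: [0, 0, 0, 0, 0, 0, -10]
R4 ← R4 − (5/23)·R3: [0, 0, 0, 0, 0, 0, 0]
R5 ← R5 + (30/23)·R3: [0, 0, 0, 0, 0, 0, 0]
The echelon form has 3 nonzero rows; the last pivot sits in the augmented column, so rank(C) = 2 but rank([C|b]) = 3.
Since the ranks differ, the system is inconsistent.
It has no solutions.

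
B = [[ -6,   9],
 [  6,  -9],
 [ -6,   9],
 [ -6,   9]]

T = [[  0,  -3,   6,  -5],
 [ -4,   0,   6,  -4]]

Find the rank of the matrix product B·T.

First compute BT:
[[-36,  18,  18,  -6],
 [ 36, -18, -18,   6],
 [-36,  18,  18,  -6],
 [-36,  18,  18,  -6]]
Now row reduce the product.
R2 ← R2 + R1: [0, 0, 0, 0]
R3 ← R3 − R1: [0, 0, 0, 0]
R4 ← R4 − R1: [0, 0, 0, 0]
1 nonzero row, so rank(BT) = 1.

1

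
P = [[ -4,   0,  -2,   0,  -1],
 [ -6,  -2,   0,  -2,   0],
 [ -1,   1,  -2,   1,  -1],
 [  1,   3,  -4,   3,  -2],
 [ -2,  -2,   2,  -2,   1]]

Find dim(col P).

Row reduce to echelon form.
R2 ← R2 − (3/2)·R1: [0, -2, 3, -2, 3/2]
R3 ← R3 − (1/4)·R1: [0, 1, -3/2, 1, -3/4]
R4 ← R4 + (1/4)·R1: [0, 3, -9/2, 3, -9/4]
R5 ← R5 − (1/2)·R1: [0, -2, 3, -2, 3/2]
R3 ← R3 + (1/2)·R2: [0, 0, 0, 0, 0]
R4 ← R4 + (3/2)·R2: [0, 0, 0, 0, 0]
R5 ← R5 − R2: [0, 0, 0, 0, 0]
Echelon form has 2 nonzero rows, so rank(P) = 2.
The column space has dimension equal to the rank: 2.

2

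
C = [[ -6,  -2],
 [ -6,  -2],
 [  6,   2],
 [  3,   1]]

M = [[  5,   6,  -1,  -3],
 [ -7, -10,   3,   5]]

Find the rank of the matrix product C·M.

First compute CM:
[[-16, -16,   0,   8],
 [-16, -16,   0,   8],
 [ 16,  16,   0,  -8],
 [  8,   8,   0,  -4]]
Now row reduce the product.
R2 ← R2 − R1: [0, 0, 0, 0]
R3 ← R3 + R1: [0, 0, 0, 0]
R4 ← R4 + (1/2)·R1: [0, 0, 0, 0]
1 nonzero row, so rank(CM) = 1.

1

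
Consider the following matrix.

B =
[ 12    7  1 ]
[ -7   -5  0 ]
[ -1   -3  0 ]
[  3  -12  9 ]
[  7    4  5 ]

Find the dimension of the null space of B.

Row reduce to echelon form.
R2 ← R2 + (7/12)·R1: [0, -11/12, 7/12]
R3 ← R3 + (1/12)·R1: [0, -29/12, 1/12]
R4 ← R4 − (1/4)·R1: [0, -55/4, 35/4]
R5 ← R5 − (7/12)·R1: [0, -1/12, 53/12]
R3 ← R3 − (29/11)·R2: [0, 0, -16/11]
R4 ← R4 − (15)·R2: [0, 0, 0]
R5 ← R5 − (1/11)·R2: [0, 0, 48/11]
R5 ← R5 + (3)·R3: [0, 0, 0]
3 nonzero rows, so rank(B) = 3.
B has 3 columns; by rank–nullity, nullity = 3 − 3 = 0.

0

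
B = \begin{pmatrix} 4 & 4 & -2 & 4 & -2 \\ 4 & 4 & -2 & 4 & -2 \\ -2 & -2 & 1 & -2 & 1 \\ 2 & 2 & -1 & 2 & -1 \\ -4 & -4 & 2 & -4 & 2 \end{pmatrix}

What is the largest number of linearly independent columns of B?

Row reduce to echelon form.
R2 ← R2 − R1: [0, 0, 0, 0, 0]
R3 ← R3 + (1/2)·R1: [0, 0, 0, 0, 0]
R4 ← R4 − (1/2)·R1: [0, 0, 0, 0, 0]
R5 ← R5 + R1: [0, 0, 0, 0, 0]
Echelon form has 1 nonzero row, so rank(B) = 1.
The rank gives the maximum number of linearly independent columns: 1.

1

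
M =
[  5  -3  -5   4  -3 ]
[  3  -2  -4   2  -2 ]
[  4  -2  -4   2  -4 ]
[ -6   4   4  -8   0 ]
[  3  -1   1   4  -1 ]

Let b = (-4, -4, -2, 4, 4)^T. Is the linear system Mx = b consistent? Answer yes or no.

Row reduce the augmented matrix [M | b].
R2 ← R2 − (3/5)·R1: [0, -1/5, -1, -2/5, -1/5, -8/5]
R3 ← R3 − (4/5)·R1: [0, 2/5, 0, -6/5, -8/5, 6/5]
R4 ← R4 + (6/5)·R1: [0, 2/5, -2, -16/5, -18/5, -4/5]
R5 ← R5 − (3/5)·R1: [0, 4/5, 4, 8/5, 4/5, 32/5]
R3 ← R3 + (2)·R2: [0, 0, -2, -2, -2, -2]
R4 ← R4 + (2)·R2: [0, 0, -4, -4, -4, -4]
R5 ← R5 + (4)·R2: [0, 0, 0, 0, 0, 0]
R4 ← R4 − (2)·R3: [0, 0, 0, 0, 0, 0]
The echelon form has 3 nonzero rows, and every pivot lies in the first 5 columns, so rank(M) = rank([M|b]) = 3.
The system is consistent.

yes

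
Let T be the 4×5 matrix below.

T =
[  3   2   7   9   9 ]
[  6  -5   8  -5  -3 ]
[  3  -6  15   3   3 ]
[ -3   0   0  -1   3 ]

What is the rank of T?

Row reduce to echelon form.
R2 ← R2 − (2)·R1: [0, -9, -6, -23, -21]
R3 ← R3 − R1: [0, -8, 8, -6, -6]
R4 ← R4 + R1: [0, 2, 7, 8, 12]
R3 ← R3 − (8/9)·R2: [0, 0, 40/3, 130/9, 38/3]
R4 ← R4 + (2/9)·R2: [0, 0, 17/3, 26/9, 22/3]
R4 ← R4 − (17/40)·R3: [0, 0, 0, -13/4, 39/20]
Echelon form has 4 nonzero rows, so rank(T) = 4.

4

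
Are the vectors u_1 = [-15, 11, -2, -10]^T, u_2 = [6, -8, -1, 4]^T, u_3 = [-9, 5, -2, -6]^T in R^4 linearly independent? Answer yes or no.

Form the matrix with these vectors as rows and row reduce.
R2 ← R2 + (2/5)·R1: [0, -18/5, -9/5, 0]
R3 ← R3 − (3/5)·R1: [0, -8/5, -4/5, 0]
R3 ← R3 − (4/9)·R2: [0, 0, 0, 0]
2 nonzero rows, so the 3 vectors span a space of dimension 2.
Since 2 < 3, the vectors are linearly dependent.

no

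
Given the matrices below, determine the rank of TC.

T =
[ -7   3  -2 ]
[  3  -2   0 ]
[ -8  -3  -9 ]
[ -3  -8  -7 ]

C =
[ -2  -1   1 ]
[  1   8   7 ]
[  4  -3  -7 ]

2

First compute TC:
[[  9,  37,  28],
 [ -8, -19, -11],
 [-23,  11,  34],
 [-30, -40, -10]]
Now row reduce the product.
R2 ← R2 + (8/9)·R1: [0, 125/9, 125/9]
R3 ← R3 + (23/9)·R1: [0, 950/9, 950/9]
R4 ← R4 + (10/3)·R1: [0, 250/3, 250/3]
R3 ← R3 − (38/5)·R2: [0, 0, 0]
R4 ← R4 − (6)·R2: [0, 0, 0]
2 nonzero rows, so rank(TC) = 2.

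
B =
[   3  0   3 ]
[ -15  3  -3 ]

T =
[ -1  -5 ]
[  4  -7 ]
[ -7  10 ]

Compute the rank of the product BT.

First compute BT:
[[-24,  15],
 [ 48,  24]]
Now row reduce the product.
R2 ← R2 + (2)·R1: [0, 54]
2 nonzero rows, so rank(BT) = 2.

2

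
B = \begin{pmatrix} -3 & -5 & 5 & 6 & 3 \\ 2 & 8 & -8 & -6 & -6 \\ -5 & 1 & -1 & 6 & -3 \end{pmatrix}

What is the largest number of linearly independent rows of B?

2

Row reduce to echelon form.
R2 ← R2 + (2/3)·R1: [0, 14/3, -14/3, -2, -4]
R3 ← R3 − (5/3)·R1: [0, 28/3, -28/3, -4, -8]
R3 ← R3 − (2)·R2: [0, 0, 0, 0, 0]
Echelon form has 2 nonzero rows, so rank(B) = 2.
The rank gives the maximum number of linearly independent rows: 2.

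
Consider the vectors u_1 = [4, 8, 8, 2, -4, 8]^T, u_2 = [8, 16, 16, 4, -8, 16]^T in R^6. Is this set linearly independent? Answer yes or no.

Form the matrix with these vectors as rows and row reduce.
R2 ← R2 − (2)·R1: [0, 0, 0, 0, 0, 0]
1 nonzero row, so the 2 vectors span a space of dimension 1.
Since 1 < 2, the vectors are linearly dependent.

no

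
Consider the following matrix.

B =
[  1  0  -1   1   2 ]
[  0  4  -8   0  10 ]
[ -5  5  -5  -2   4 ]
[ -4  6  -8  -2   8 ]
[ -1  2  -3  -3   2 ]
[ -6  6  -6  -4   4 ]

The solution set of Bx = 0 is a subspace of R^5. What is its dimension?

Row reduce to echelon form.
R3 ← R3 + (5)·R1: [0, 5, -10, 3, 14]
R4 ← R4 + (4)·R1: [0, 6, -12, 2, 16]
R5 ← R5 + R1: [0, 2, -4, -2, 4]
R6 ← R6 + (6)·R1: [0, 6, -12, 2, 16]
R3 ← R3 − (5/4)·R2: [0, 0, 0, 3, 3/2]
R4 ← R4 − (3/2)·R2: [0, 0, 0, 2, 1]
R5 ← R5 − (1/2)·R2: [0, 0, 0, -2, -1]
R6 ← R6 − (3/2)·R2: [0, 0, 0, 2, 1]
R4 ← R4 − (2/3)·R3: [0, 0, 0, 0, 0]
R5 ← R5 + (2/3)·R3: [0, 0, 0, 0, 0]
R6 ← R6 − (2/3)·R3: [0, 0, 0, 0, 0]
3 nonzero rows, so rank(B) = 3.
B has 5 columns; by rank–nullity, nullity = 5 − 3 = 2.

2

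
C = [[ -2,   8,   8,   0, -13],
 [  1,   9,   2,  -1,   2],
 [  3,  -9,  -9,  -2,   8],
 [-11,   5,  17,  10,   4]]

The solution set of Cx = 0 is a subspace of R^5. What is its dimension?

1

Row reduce to echelon form.
R2 ← R2 + (1/2)·R1: [0, 13, 6, -1, -9/2]
R3 ← R3 + (3/2)·R1: [0, 3, 3, -2, -23/2]
R4 ← R4 − (11/2)·R1: [0, -39, -27, 10, 151/2]
R3 ← R3 − (3/13)·R2: [0, 0, 21/13, -23/13, -136/13]
R4 ← R4 + (3)·R2: [0, 0, -9, 7, 62]
R4 ← R4 + (39/7)·R3: [0, 0, 0, -20/7, 26/7]
4 nonzero rows, so rank(C) = 4.
C has 5 columns; by rank–nullity, nullity = 5 − 4 = 1.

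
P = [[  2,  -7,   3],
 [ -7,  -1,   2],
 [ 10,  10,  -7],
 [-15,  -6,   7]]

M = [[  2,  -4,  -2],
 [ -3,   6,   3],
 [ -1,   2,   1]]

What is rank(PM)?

First compute PM:
[[ 22, -44, -22],
 [-13,  26,  13],
 [ -3,   6,   3],
 [-19,  38,  19]]
Now row reduce the product.
R2 ← R2 + (13/22)·R1: [0, 0, 0]
R3 ← R3 + (3/22)·R1: [0, 0, 0]
R4 ← R4 + (19/22)·R1: [0, 0, 0]
1 nonzero row, so rank(PM) = 1.

1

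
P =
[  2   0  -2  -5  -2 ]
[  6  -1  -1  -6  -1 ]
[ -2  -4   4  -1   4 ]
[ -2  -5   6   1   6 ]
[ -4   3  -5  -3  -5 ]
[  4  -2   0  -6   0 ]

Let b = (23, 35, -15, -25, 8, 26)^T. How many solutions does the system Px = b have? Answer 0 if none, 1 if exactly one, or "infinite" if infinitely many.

infinite

Row reduce the augmented matrix [P | b].
R2 ← R2 − (3)·R1: [0, -1, 5, 9, 5, -34]
R3 ← R3 + R1: [0, -4, 2, -6, 2, 8]
R4 ← R4 + R1: [0, -5, 4, -4, 4, -2]
R5 ← R5 + (2)·R1: [0, 3, -9, -13, -9, 54]
R6 ← R6 − (2)·R1: [0, -2, 4, 4, 4, -20]
R3 ← R3 − (4)·R2: [0, 0, -18, -42, -18, 144]
R4 ← R4 − (5)·R2: [0, 0, -21, -49, -21, 168]
R5 ← R5 + (3)·R2: [0, 0, 6, 14, 6, -48]
R6 ← R6 − (2)·R2: [0, 0, -6, -14, -6, 48]
R4 ← R4 − (7/6)·R3: [0, 0, 0, 0, 0, 0]
R5 ← R5 + (1/3)·R3: [0, 0, 0, 0, 0, 0]
R6 ← R6 − (1/3)·R3: [0, 0, 0, 0, 0, 0]
The echelon form has 3 nonzero rows, and every pivot lies in the first 5 columns, so rank(P) = rank([P|b]) = 3.
The system is consistent.
rank = 3 < 5 unknowns, so there are infinitely many solutions.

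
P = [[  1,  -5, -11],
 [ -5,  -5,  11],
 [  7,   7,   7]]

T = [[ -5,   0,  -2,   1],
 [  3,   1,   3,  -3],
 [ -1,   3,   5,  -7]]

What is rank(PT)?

First compute PT:
[[ -9, -38, -72,  93],
 [ -1,  28,  50, -67],
 [-21,  28,  42, -63]]
Now row reduce the product.
R2 ← R2 − (1/9)·R1: [0, 290/9, 58, -232/3]
R3 ← R3 − (7/3)·R1: [0, 350/3, 210, -280]
R3 ← R3 − (105/29)·R2: [0, 0, 0, 0]
2 nonzero rows, so rank(PT) = 2.

2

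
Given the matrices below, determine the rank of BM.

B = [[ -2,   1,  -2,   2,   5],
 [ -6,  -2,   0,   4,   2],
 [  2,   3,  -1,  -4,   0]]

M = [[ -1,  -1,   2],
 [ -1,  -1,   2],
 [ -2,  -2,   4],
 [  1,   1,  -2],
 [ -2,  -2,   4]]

1

First compute BM:
[[ -3,  -3,   6],
 [  8,   8, -16],
 [ -7,  -7,  14]]
Now row reduce the product.
R2 ← R2 + (8/3)·R1: [0, 0, 0]
R3 ← R3 − (7/3)·R1: [0, 0, 0]
1 nonzero row, so rank(BM) = 1.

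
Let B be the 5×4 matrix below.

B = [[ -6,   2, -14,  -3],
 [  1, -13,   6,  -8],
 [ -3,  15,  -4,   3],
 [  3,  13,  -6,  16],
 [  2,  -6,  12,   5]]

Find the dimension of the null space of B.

0

Row reduce to echelon form.
R2 ← R2 + (1/6)·R1: [0, -38/3, 11/3, -17/2]
R3 ← R3 − (1/2)·R1: [0, 14, 3, 9/2]
R4 ← R4 + (1/2)·R1: [0, 14, -13, 29/2]
R5 ← R5 + (1/3)·R1: [0, -16/3, 22/3, 4]
R3 ← R3 + (21/19)·R2: [0, 0, 134/19, -93/19]
R4 ← R4 + (21/19)·R2: [0, 0, -170/19, 97/19]
R5 ← R5 − (8/19)·R2: [0, 0, 110/19, 144/19]
R4 ← R4 + (85/67)·R3: [0, 0, 0, -74/67]
R5 ← R5 − (55/67)·R3: [0, 0, 0, 777/67]
R5 ← R5 + (21/2)·R4: [0, 0, 0, 0]
4 nonzero rows, so rank(B) = 4.
B has 4 columns; by rank–nullity, nullity = 4 − 4 = 0.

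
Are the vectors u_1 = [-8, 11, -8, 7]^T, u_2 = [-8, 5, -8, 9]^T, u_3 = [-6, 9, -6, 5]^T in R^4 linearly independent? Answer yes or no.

no

Form the matrix with these vectors as rows and row reduce.
R2 ← R2 − R1: [0, -6, 0, 2]
R3 ← R3 − (3/4)·R1: [0, 3/4, 0, -1/4]
R3 ← R3 + (1/8)·R2: [0, 0, 0, 0]
2 nonzero rows, so the 3 vectors span a space of dimension 2.
Since 2 < 3, the vectors are linearly dependent.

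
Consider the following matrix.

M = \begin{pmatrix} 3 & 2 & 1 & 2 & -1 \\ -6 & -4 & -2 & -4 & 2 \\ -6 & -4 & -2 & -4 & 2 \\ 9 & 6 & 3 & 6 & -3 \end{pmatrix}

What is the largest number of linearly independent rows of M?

1

Row reduce to echelon form.
R2 ← R2 + (2)·R1: [0, 0, 0, 0, 0]
R3 ← R3 + (2)·R1: [0, 0, 0, 0, 0]
R4 ← R4 − (3)·R1: [0, 0, 0, 0, 0]
Echelon form has 1 nonzero row, so rank(M) = 1.
The rank gives the maximum number of linearly independent rows: 1.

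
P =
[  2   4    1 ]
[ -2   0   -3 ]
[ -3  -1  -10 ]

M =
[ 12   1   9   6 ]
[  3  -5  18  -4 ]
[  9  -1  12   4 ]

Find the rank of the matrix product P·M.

3

First compute PM:
[[ 45, -19, 102,   0],
 [-51,   1, -54, -24],
 [-129,  12, -165, -54]]
Now row reduce the product.
R2 ← R2 + (17/15)·R1: [0, -308/15, 308/5, -24]
R3 ← R3 + (43/15)·R1: [0, -637/15, 637/5, -54]
R3 ← R3 − (91/44)·R2: [0, 0, 0, -48/11]
3 nonzero rows, so rank(PM) = 3.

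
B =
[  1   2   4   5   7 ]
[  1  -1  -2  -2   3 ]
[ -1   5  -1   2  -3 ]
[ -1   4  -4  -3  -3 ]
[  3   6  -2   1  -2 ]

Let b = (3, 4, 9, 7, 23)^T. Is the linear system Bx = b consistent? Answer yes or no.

Row reduce the augmented matrix [B | b].
R2 ← R2 − R1: [0, -3, -6, -7, -4, 1]
R3 ← R3 + R1: [0, 7, 3, 7, 4, 12]
R4 ← R4 + R1: [0, 6, 0, 2, 4, 10]
R5 ← R5 − (3)·R1: [0, 0, -14, -14, -23, 14]
R3 ← R3 + (7/3)·R2: [0, 0, -11, -28/3, -16/3, 43/3]
R4 ← R4 + (2)·R2: [0, 0, -12, -12, -4, 12]
R4 ← R4 − (12/11)·R3: [0, 0, 0, -20/11, 20/11, -40/11]
R5 ← R5 − (14/11)·R3: [0, 0, 0, -70/33, -535/33, -140/33]
R5 ← R5 − (7/6)·R4: [0, 0, 0, 0, -55/3, 0]
The echelon form has 5 nonzero rows, and every pivot lies in the first 5 columns, so rank(B) = rank([B|b]) = 5.
The system is consistent.

yes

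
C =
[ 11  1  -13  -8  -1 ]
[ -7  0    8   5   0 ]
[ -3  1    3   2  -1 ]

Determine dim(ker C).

Row reduce to echelon form.
R2 ← R2 + (7/11)·R1: [0, 7/11, -3/11, -1/11, -7/11]
R3 ← R3 + (3/11)·R1: [0, 14/11, -6/11, -2/11, -14/11]
R3 ← R3 − (2)·R2: [0, 0, 0, 0, 0]
2 nonzero rows, so rank(C) = 2.
C has 5 columns; by rank–nullity, nullity = 5 − 2 = 3.

3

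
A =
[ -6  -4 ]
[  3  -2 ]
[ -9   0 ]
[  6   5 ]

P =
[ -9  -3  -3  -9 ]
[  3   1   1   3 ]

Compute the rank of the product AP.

1

First compute AP:
[[ 42,  14,  14,  42],
 [-33, -11, -11, -33],
 [ 81,  27,  27,  81],
 [-39, -13, -13, -39]]
Now row reduce the product.
R2 ← R2 + (11/14)·R1: [0, 0, 0, 0]
R3 ← R3 − (27/14)·R1: [0, 0, 0, 0]
R4 ← R4 + (13/14)·R1: [0, 0, 0, 0]
1 nonzero row, so rank(AP) = 1.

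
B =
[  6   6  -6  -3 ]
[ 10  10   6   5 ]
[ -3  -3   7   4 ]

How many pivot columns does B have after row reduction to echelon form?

2

Row reduce to echelon form.
R2 ← R2 − (5/3)·R1: [0, 0, 16, 10]
R3 ← R3 + (1/2)·R1: [0, 0, 4, 5/2]
R3 ← R3 − (1/4)·R2: [0, 0, 0, 0]
Echelon form has 2 nonzero rows, so rank(B) = 2.
Each nonzero row contributes one pivot column: 2 pivot columns.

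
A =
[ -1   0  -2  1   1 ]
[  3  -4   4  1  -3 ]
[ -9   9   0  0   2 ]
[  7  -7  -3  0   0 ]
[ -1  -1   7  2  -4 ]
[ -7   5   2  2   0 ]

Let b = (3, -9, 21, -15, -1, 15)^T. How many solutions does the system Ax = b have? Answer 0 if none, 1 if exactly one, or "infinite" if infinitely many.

infinite

Row reduce the augmented matrix [A | b].
R2 ← R2 + (3)·R1: [0, -4, -2, 4, 0, 0]
R3 ← R3 − (9)·R1: [0, 9, 18, -9, -7, -6]
R4 ← R4 + (7)·R1: [0, -7, -17, 7, 7, 6]
R5 ← R5 − R1: [0, -1, 9, 1, -5, -4]
R6 ← R6 − (7)·R1: [0, 5, 16, -5, -7, -6]
R3 ← R3 + (9/4)·R2: [0, 0, 27/2, 0, -7, -6]
R4 ← R4 − (7/4)·R2: [0, 0, -27/2, 0, 7, 6]
R5 ← R5 − (1/4)·R2: [0, 0, 19/2, 0, -5, -4]
R6 ← R6 + (5/4)·R2: [0, 0, 27/2, 0, -7, -6]
R4 ← R4 + R3: [0, 0, 0, 0, 0, 0]
R5 ← R5 − (19/27)·R3: [0, 0, 0, 0, -2/27, 2/9]
R6 ← R6 − R3: [0, 0, 0, 0, 0, 0]
Swap R4 ↔ R5
The echelon form has 4 nonzero rows, and every pivot lies in the first 5 columns, so rank(A) = rank([A|b]) = 4.
The system is consistent.
rank = 4 < 5 unknowns, so there are infinitely many solutions.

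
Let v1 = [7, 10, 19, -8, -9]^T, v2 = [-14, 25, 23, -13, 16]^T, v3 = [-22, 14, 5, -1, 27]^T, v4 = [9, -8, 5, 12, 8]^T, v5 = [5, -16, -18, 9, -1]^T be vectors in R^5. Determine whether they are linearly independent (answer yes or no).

Form the matrix with these vectors as rows and row reduce.
R2 ← R2 + (2)·R1: [0, 45, 61, -29, -2]
R3 ← R3 + (22/7)·R1: [0, 318/7, 453/7, -183/7, -9/7]
R4 ← R4 − (9/7)·R1: [0, -146/7, -136/7, 156/7, 137/7]
R5 ← R5 − (5/7)·R1: [0, -162/7, -221/7, 103/7, 38/7]
R3 ← R3 − (106/105)·R2: [0, 0, 47/15, 47/15, 11/15]
R4 ← R4 + (146/315)·R2: [0, 0, 398/45, 398/45, 839/45]
R5 ← R5 + (18/35)·R2: [0, 0, -1/5, -1/5, 22/5]
R4 ← R4 − (398/141)·R3: [0, 0, 0, 0, 779/47]
R5 ← R5 + (3/47)·R3: [0, 0, 0, 0, 209/47]
R5 ← R5 − (11/41)·R4: [0, 0, 0, 0, 0]
4 nonzero rows, so the 5 vectors span a space of dimension 4.
Since 4 < 5, the vectors are linearly dependent.

no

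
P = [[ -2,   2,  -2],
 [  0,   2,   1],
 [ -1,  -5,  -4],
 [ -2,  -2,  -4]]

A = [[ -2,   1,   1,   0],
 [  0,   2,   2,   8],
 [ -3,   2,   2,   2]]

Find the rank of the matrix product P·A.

First compute PA:
[[ 10,  -2,  -2,  12],
 [ -3,   6,   6,  18],
 [ 14, -19, -19, -48],
 [ 16, -14, -14, -24]]
Now row reduce the product.
R2 ← R2 + (3/10)·R1: [0, 27/5, 27/5, 108/5]
R3 ← R3 − (7/5)·R1: [0, -81/5, -81/5, -324/5]
R4 ← R4 − (8/5)·R1: [0, -54/5, -54/5, -216/5]
R3 ← R3 + (3)·R2: [0, 0, 0, 0]
R4 ← R4 + (2)·R2: [0, 0, 0, 0]
2 nonzero rows, so rank(PA) = 2.

2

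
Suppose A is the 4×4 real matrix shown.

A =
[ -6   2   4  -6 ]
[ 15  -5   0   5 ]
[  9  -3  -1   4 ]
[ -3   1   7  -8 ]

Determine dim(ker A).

2

Row reduce to echelon form.
R2 ← R2 + (5/2)·R1: [0, 0, 10, -10]
R3 ← R3 + (3/2)·R1: [0, 0, 5, -5]
R4 ← R4 − (1/2)·R1: [0, 0, 5, -5]
R3 ← R3 − (1/2)·R2: [0, 0, 0, 0]
R4 ← R4 − (1/2)·R2: [0, 0, 0, 0]
2 nonzero rows, so rank(A) = 2.
A has 4 columns; by rank–nullity, nullity = 4 − 2 = 2.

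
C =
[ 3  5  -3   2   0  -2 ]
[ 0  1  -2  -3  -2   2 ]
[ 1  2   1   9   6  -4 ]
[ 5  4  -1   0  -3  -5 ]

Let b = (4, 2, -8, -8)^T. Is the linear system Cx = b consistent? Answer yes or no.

no

Row reduce the augmented matrix [C | b].
R3 ← R3 − (1/3)·R1: [0, 1/3, 2, 25/3, 6, -10/3, -28/3]
R4 ← R4 − (5/3)·R1: [0, -13/3, 4, -10/3, -3, -5/3, -44/3]
R3 ← R3 − (1/3)·R2: [0, 0, 8/3, 28/3, 20/3, -4, -10]
R4 ← R4 + (13/3)·R2: [0, 0, -14/3, -49/3, -35/3, 7, -6]
R4 ← R4 + (7/4)·R3: [0, 0, 0, 0, 0, 0, -47/2]
The echelon form has 4 nonzero rows; the last pivot sits in the augmented column, so rank(C) = 3 but rank([C|b]) = 4.
Since the ranks differ, the system is inconsistent.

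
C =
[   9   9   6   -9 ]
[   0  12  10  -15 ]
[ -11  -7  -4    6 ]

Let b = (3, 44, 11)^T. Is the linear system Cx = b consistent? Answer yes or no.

yes

Row reduce the augmented matrix [C | b].
R3 ← R3 + (11/9)·R1: [0, 4, 10/3, -5, 44/3]
R3 ← R3 − (1/3)·R2: [0, 0, 0, 0, 0]
The echelon form has 2 nonzero rows, and every pivot lies in the first 4 columns, so rank(C) = rank([C|b]) = 2.
The system is consistent.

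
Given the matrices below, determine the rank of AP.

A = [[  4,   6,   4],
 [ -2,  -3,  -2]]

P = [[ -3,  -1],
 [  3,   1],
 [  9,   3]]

1

First compute AP:
[[ 42,  14],
 [-21,  -7]]
Now row reduce the product.
R2 ← R2 + (1/2)·R1: [0, 0]
1 nonzero row, so rank(AP) = 1.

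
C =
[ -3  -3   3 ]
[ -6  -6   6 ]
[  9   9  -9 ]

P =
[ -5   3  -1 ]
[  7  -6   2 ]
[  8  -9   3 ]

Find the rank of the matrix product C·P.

First compute CP:
[[ 18, -18,   6],
 [ 36, -36,  12],
 [-54,  54, -18]]
Now row reduce the product.
R2 ← R2 − (2)·R1: [0, 0, 0]
R3 ← R3 + (3)·R1: [0, 0, 0]
1 nonzero row, so rank(CP) = 1.

1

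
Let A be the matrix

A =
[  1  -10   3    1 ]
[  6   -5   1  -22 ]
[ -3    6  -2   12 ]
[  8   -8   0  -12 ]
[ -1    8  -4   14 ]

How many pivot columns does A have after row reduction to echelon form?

4

Row reduce to echelon form.
R2 ← R2 − (6)·R1: [0, 55, -17, -28]
R3 ← R3 + (3)·R1: [0, -24, 7, 15]
R4 ← R4 − (8)·R1: [0, 72, -24, -20]
R5 ← R5 + R1: [0, -2, -1, 15]
R3 ← R3 + (24/55)·R2: [0, 0, -23/55, 153/55]
R4 ← R4 − (72/55)·R2: [0, 0, -96/55, 916/55]
R5 ← R5 + (2/55)·R2: [0, 0, -89/55, 769/55]
R4 ← R4 − (96/23)·R3: [0, 0, 0, 116/23]
R5 ← R5 − (89/23)·R3: [0, 0, 0, 74/23]
R5 ← R5 − (37/58)·R4: [0, 0, 0, 0]
Echelon form has 4 nonzero rows, so rank(A) = 4.
Each nonzero row contributes one pivot column: 4 pivot columns.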